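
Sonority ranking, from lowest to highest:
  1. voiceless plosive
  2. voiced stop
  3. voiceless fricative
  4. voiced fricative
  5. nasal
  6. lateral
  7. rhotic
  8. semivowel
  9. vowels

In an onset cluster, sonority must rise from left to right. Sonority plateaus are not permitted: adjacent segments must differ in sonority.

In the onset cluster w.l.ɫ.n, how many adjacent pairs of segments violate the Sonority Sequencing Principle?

/w/: semivowel = 8.
/l/: lateral = 6.
/ɫ/: lateral = 6.
/n/: nasal = 5.
/w/→/l/: 8→6 (does not rise) — violation.
/l/→/ɫ/: 6→6 (plateau) — violation.
/ɫ/→/n/: 6→5 (does not rise) — violation.

3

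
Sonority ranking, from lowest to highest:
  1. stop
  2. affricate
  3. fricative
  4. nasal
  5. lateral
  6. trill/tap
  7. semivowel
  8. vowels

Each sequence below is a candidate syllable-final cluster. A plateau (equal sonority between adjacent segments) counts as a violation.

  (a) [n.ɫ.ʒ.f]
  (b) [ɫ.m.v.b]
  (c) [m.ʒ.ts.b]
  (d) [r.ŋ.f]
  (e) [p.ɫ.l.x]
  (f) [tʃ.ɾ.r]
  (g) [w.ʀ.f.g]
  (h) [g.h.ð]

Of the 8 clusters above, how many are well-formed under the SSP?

4

(a) [n.ɫ.ʒ.f]: profile 4-5-3-3 — violates.
(b) [ɫ.m.v.b]: profile 5-4-3-1 — obeys.
(c) [m.ʒ.ts.b]: profile 4-3-2-1 — obeys.
(d) [r.ŋ.f]: profile 6-4-3 — obeys.
(e) [p.ɫ.l.x]: profile 1-5-5-3 — violates.
(f) [tʃ.ɾ.r]: profile 2-6-6 — violates.
(g) [w.ʀ.f.g]: profile 7-6-3-1 — obeys.
(h) [g.h.ð]: profile 1-3-3 — violates.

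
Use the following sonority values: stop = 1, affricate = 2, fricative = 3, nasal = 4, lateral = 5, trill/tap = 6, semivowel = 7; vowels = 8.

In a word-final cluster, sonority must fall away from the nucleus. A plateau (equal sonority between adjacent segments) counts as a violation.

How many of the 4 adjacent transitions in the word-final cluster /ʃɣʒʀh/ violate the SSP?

3

/ʃ/ is a fricative (sonority 3).
/ɣ/ is a fricative (sonority 3).
/ʒ/ is a fricative (sonority 3).
/ʀ/ is a trill/tap (sonority 6).
/h/ is a fricative (sonority 3).
/ʃ/→/ɣ/: 3→3 (plateau) — violation.
/ɣ/→/ʒ/: 3→3 (plateau) — violation.
/ʒ/→/ʀ/: 3→6 (does not fall) — violation.
/ʀ/→/h/: 6→3 (falls) — ok.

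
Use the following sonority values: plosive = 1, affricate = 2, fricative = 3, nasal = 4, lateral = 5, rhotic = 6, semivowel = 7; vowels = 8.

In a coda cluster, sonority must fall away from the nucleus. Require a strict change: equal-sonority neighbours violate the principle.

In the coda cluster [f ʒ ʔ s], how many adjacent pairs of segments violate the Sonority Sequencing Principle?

2

/f/ — fricative, sonority 3.
/ʒ/ — fricative, sonority 3.
/ʔ/ — plosive, sonority 1.
/s/ — fricative, sonority 3.
/f/→/ʒ/: 3→3 (plateau) — violation.
/ʒ/→/ʔ/: 3→1 (falls) — ok.
/ʔ/→/s/: 1→3 (does not fall) — violation.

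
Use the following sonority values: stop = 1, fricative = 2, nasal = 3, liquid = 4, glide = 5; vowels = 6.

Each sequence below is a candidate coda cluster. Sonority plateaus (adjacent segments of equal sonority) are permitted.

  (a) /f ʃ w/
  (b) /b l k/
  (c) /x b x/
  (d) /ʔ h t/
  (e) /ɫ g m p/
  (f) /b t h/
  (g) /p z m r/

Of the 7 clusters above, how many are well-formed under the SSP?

0

(a) sonority 2-2-5: ill-formed.
(b) sonority 1-4-1: ill-formed.
(c) sonority 2-1-2: ill-formed.
(d) sonority 1-2-1: ill-formed.
(e) sonority 4-1-3-1: ill-formed.
(f) sonority 1-1-2: ill-formed.
(g) sonority 1-2-3-4: ill-formed.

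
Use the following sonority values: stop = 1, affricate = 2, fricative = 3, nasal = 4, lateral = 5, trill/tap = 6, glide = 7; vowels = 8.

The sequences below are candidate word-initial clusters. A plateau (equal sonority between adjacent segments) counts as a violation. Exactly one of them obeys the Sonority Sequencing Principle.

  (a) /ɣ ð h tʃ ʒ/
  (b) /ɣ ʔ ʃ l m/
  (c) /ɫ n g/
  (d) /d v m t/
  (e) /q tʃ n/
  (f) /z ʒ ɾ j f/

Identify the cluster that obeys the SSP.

(a) /ɣ ð h tʃ ʒ/: profile 3-3-3-2-3 — violates.
(b) /ɣ ʔ ʃ l m/: profile 3-1-3-5-4 — violates.
(c) /ɫ n g/: profile 5-4-1 — violates.
(d) /d v m t/: profile 1-3-4-1 — violates.
(e) /q tʃ n/: profile 1-2-4 — obeys.
(f) /z ʒ ɾ j f/: profile 3-3-6-7-3 — violates.

e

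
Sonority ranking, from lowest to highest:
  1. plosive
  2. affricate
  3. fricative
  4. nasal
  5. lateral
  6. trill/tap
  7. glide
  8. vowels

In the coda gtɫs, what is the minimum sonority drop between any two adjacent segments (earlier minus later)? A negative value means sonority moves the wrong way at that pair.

/g/ — plosive, sonority 1.
/t/ — plosive, sonority 1.
/ɫ/ — lateral, sonority 5.
/s/ — fricative, sonority 3.
/g/→/t/: change +0.
/t/→/ɫ/: change -4.
/ɫ/→/s/: change +2.
Minimum = -4.

-4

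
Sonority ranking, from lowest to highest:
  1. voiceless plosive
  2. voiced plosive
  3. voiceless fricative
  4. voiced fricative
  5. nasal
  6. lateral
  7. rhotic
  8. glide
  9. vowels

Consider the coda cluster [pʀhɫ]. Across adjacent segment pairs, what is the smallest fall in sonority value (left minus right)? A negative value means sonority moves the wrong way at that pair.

-6

/p/: voiceless plosive = 1.
/ʀ/: rhotic = 7.
/h/: voiceless fricative = 3.
/ɫ/: lateral = 6.
/p/→/ʀ/: change -6.
/ʀ/→/h/: change +4.
/h/→/ɫ/: change -3.
Minimum = -6.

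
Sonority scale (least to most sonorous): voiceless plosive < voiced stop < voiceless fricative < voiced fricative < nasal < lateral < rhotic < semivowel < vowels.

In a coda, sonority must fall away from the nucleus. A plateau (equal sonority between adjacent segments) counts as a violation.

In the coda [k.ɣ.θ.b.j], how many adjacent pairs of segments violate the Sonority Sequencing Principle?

/k/ is a voiceless plosive (sonority 1).
/ɣ/ is a voiced fricative (sonority 4).
/θ/ is a voiceless fricative (sonority 3).
/b/ is a voiced stop (sonority 2).
/j/ is a semivowel (sonority 8).
/k/→/ɣ/: 1→4 (does not fall) — violation.
/ɣ/→/θ/: 4→3 (falls) — ok.
/θ/→/b/: 3→2 (falls) — ok.
/b/→/j/: 2→8 (does not fall) — violation.

2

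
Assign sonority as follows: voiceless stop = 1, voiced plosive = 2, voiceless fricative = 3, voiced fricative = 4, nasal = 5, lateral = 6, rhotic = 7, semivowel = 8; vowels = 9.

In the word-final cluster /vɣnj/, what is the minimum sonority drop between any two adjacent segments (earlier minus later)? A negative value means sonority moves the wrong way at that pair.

/v/ — voiced fricative, sonority 4.
/ɣ/ — voiced fricative, sonority 4.
/n/ — nasal, sonority 5.
/j/ — semivowel, sonority 8.
/v/→/ɣ/: change +0.
/ɣ/→/n/: change -1.
/n/→/j/: change -3.
Minimum = -3.

-3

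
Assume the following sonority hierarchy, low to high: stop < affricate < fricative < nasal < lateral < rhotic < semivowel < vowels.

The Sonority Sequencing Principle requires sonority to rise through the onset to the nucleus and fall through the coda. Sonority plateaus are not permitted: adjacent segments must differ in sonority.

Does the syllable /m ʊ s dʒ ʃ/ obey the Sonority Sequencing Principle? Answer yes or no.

no

Onset: /m/ is a nasal (sonority 4); then the nucleus /ʊ/ (sonority 8).
Onset profile 4-8 — rises to the nucleus.
Coda: /s/ is a fricative (sonority 3), /dʒ/ is an affricate (sonority 2), /ʃ/ is a fricative (sonority 3).
Coda profile 8-3-2-3 — does not strictly fall throughout.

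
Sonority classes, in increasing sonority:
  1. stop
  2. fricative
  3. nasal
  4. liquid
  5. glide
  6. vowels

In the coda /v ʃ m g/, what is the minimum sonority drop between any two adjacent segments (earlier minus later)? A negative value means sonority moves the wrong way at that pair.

-1

/v/ is a fricative (sonority 2).
/ʃ/ is a fricative (sonority 2).
/m/ is a nasal (sonority 3).
/g/ is a stop (sonority 1).
/v/→/ʃ/: change +0.
/ʃ/→/m/: change -1.
/m/→/g/: change +2.
Minimum = -1.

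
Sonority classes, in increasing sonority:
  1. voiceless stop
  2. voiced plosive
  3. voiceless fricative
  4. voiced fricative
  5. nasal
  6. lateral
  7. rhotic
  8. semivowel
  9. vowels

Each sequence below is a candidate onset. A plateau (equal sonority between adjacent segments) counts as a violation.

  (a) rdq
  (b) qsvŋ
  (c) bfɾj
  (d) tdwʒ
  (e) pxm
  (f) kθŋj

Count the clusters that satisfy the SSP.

(a) sonority 7-2-1: ill-formed.
(b) sonority 1-3-4-5: well-formed.
(c) sonority 2-3-7-8: well-formed.
(d) sonority 1-2-8-4: ill-formed.
(e) sonority 1-3-5: well-formed.
(f) sonority 1-3-5-8: well-formed.

4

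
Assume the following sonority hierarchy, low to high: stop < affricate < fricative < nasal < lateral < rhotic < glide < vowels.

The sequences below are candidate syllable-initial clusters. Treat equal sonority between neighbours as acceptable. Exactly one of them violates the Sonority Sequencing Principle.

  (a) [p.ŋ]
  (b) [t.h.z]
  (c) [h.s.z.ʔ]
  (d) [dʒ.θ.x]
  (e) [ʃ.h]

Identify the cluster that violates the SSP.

(a) sonority 1-4: well-formed.
(b) sonority 1-3-3: well-formed.
(c) sonority 3-3-3-1: ill-formed.
(d) sonority 2-3-3: well-formed.
(e) sonority 3-3: well-formed.

c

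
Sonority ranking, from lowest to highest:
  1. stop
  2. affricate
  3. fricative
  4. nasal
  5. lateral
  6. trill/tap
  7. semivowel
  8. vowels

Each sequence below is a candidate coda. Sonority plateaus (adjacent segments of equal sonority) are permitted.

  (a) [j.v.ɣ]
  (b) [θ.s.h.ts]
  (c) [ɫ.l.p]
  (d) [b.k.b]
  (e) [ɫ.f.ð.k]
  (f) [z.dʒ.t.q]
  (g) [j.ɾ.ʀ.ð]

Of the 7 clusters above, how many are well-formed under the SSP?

(a) sonority 7-3-3: well-formed.
(b) sonority 3-3-3-2: well-formed.
(c) sonority 5-5-1: well-formed.
(d) sonority 1-1-1: well-formed.
(e) sonority 5-3-3-1: well-formed.
(f) sonority 3-2-1-1: well-formed.
(g) sonority 7-6-6-3: well-formed.

7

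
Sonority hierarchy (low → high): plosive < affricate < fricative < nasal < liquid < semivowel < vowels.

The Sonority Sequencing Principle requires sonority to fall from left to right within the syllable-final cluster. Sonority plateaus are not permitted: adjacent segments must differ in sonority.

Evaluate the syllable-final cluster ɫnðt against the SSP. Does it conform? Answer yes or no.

yes

/ɫ/: liquid = 5.
/n/: nasal = 4.
/ð/: fricative = 3.
/t/: plosive = 1.
The profile 5-4-3-1 strictly falls, so the syllable-final cluster satisfies the SSP.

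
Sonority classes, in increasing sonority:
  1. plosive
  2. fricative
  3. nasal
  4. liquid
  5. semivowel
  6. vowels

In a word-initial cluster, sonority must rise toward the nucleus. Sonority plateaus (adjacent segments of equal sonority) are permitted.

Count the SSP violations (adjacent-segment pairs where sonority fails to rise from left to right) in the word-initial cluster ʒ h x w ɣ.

/ʒ/ is a fricative (sonority 2).
/h/ is a fricative (sonority 2).
/x/ is a fricative (sonority 2).
/w/ is a semivowel (sonority 5).
/ɣ/ is a fricative (sonority 2).
/ʒ/→/h/: 2→2 (plateau, allowed) — ok.
/h/→/x/: 2→2 (plateau, allowed) — ok.
/x/→/w/: 2→5 (rises) — ok.
/w/→/ɣ/: 5→2 (does not rise) — violation.

1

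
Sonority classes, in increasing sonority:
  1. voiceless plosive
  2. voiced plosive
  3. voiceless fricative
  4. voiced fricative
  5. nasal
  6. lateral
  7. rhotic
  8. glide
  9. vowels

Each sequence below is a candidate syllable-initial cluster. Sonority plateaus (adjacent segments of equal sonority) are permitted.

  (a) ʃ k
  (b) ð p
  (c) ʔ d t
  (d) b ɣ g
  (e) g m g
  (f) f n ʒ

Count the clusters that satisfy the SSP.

0

(a) ʃ k: profile 3-1 — violates.
(b) ð p: profile 4-1 — violates.
(c) ʔ d t: profile 1-2-1 — violates.
(d) b ɣ g: profile 2-4-2 — violates.
(e) g m g: profile 2-5-2 — violates.
(f) f n ʒ: profile 3-5-4 — violates.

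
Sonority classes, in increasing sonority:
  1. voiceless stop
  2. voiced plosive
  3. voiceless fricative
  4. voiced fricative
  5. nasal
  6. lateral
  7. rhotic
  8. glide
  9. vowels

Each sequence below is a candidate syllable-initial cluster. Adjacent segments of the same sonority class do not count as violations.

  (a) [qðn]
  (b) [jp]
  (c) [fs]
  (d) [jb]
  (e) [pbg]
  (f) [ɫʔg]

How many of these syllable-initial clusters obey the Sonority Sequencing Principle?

(a) 1-4-5 → obeys
(b) 8-1 → violates
(c) 3-3 → obeys
(d) 8-2 → violates
(e) 1-2-2 → obeys
(f) 6-1-2 → violates

3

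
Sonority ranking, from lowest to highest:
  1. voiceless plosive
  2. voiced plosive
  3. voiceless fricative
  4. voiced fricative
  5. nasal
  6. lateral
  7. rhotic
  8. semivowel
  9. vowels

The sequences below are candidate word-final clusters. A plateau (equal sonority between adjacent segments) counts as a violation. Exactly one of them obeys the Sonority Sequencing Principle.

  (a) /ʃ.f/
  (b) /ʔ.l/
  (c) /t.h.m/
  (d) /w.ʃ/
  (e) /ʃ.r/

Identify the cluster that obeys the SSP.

(a) 3-3 → violates
(b) 1-6 → violates
(c) 1-3-5 → violates
(d) 8-3 → obeys
(e) 3-7 → violates

d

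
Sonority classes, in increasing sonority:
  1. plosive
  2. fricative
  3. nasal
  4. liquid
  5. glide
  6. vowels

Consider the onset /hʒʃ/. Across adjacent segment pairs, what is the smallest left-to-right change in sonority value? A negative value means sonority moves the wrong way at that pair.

/h/ — fricative, sonority 2.
/ʒ/ — fricative, sonority 2.
/ʃ/ — fricative, sonority 2.
/h/→/ʒ/: change +0.
/ʒ/→/ʃ/: change +0.
Minimum = 0.

0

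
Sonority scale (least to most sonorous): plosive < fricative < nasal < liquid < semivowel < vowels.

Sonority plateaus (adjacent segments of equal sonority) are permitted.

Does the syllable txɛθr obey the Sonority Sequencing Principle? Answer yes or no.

Onset: /t/ is a plosive (sonority 1), /x/ is a fricative (sonority 2); then the nucleus /ɛ/ (sonority 6).
Onset profile 1-2-6 — rises to the nucleus.
Coda: /θ/ is a fricative (sonority 2), /r/ is a liquid (sonority 4).
Coda profile 6-2-4 — does not fall throughout.

no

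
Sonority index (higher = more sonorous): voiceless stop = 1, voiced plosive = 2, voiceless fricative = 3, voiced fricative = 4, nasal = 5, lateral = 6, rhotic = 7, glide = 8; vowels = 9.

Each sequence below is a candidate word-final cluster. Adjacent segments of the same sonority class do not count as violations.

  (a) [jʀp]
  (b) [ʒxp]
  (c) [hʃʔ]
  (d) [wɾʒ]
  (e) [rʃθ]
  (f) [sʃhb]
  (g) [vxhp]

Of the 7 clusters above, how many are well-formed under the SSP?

(a) sonority 8-7-1: well-formed.
(b) sonority 4-3-1: well-formed.
(c) sonority 3-3-1: well-formed.
(d) sonority 8-7-4: well-formed.
(e) sonority 7-3-3: well-formed.
(f) sonority 3-3-3-2: well-formed.
(g) sonority 4-3-3-1: well-formed.

7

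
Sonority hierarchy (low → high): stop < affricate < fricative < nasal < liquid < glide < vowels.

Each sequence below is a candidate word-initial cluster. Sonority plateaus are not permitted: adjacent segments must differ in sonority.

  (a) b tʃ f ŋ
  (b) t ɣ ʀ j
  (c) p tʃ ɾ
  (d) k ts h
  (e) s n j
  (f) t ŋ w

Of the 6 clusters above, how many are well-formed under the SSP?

(a) 1-2-3-4 → obeys
(b) 1-3-5-6 → obeys
(c) 1-2-5 → obeys
(d) 1-2-3 → obeys
(e) 3-4-6 → obeys
(f) 1-4-6 → obeys

6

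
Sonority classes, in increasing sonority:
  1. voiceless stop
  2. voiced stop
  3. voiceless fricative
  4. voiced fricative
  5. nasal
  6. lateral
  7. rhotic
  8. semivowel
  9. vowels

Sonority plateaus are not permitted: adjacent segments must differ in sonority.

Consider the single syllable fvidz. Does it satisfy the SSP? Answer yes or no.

no

Onset: /f/ is a voiceless fricative (sonority 3), /v/ is a voiced fricative (sonority 4); then the nucleus /i/ (sonority 9).
Onset profile 3-4-9 — rises to the nucleus.
Coda: /d/ is a voiced stop (sonority 2), /z/ is a voiced fricative (sonority 4).
Coda profile 9-2-4 — does not strictly fall throughout.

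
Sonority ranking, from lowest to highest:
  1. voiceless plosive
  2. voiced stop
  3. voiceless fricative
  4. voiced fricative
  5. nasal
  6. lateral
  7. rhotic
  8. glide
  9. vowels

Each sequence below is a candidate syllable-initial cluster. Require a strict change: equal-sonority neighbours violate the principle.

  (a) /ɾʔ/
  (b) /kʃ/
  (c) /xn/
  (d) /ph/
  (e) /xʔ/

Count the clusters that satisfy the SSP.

(a) sonority 7-1: ill-formed.
(b) sonority 1-3: well-formed.
(c) sonority 3-5: well-formed.
(d) sonority 1-3: well-formed.
(e) sonority 3-1: ill-formed.

3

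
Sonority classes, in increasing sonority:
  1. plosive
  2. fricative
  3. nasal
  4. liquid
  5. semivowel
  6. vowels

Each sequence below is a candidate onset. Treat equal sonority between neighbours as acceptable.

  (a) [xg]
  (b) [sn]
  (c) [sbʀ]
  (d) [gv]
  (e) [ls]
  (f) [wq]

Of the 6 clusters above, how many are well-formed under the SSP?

2

(a) sonority 2-1: ill-formed.
(b) sonority 2-3: well-formed.
(c) sonority 2-1-4: ill-formed.
(d) sonority 1-2: well-formed.
(e) sonority 4-2: ill-formed.
(f) sonority 5-1: ill-formed.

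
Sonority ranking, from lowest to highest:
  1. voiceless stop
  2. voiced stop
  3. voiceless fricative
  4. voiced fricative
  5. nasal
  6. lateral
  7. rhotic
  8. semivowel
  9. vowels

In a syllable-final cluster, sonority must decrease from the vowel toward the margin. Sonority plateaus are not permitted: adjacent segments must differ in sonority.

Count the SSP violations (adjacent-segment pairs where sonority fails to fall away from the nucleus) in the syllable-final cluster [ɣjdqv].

/ɣ/ — voiced fricative, sonority 4.
/j/ — semivowel, sonority 8.
/d/ — voiced stop, sonority 2.
/q/ — voiceless stop, sonority 1.
/v/ — voiced fricative, sonority 4.
/ɣ/→/j/: 4→8 (does not fall) — violation.
/j/→/d/: 8→2 (falls) — ok.
/d/→/q/: 2→1 (falls) — ok.
/q/→/v/: 1→4 (does not fall) — violation.

2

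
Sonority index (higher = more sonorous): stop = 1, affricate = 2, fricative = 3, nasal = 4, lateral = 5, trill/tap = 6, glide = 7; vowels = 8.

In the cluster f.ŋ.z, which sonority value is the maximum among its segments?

/f/ is a fricative (sonority 3).
/ŋ/ is a nasal (sonority 4).
/z/ is a fricative (sonority 3).
The maximum is 4.

4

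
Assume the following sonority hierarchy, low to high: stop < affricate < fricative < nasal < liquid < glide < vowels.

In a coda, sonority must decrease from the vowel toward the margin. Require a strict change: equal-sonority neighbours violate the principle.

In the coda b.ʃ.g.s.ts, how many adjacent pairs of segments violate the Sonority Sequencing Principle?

/b/ is a stop (sonority 1).
/ʃ/ is a fricative (sonority 3).
/g/ is a stop (sonority 1).
/s/ is a fricative (sonority 3).
/ts/ is an affricate (sonority 2).
/b/→/ʃ/: 1→3 (does not fall) — violation.
/ʃ/→/g/: 3→1 (falls) — ok.
/g/→/s/: 1→3 (does not fall) — violation.
/s/→/ts/: 3→2 (falls) — ok.

2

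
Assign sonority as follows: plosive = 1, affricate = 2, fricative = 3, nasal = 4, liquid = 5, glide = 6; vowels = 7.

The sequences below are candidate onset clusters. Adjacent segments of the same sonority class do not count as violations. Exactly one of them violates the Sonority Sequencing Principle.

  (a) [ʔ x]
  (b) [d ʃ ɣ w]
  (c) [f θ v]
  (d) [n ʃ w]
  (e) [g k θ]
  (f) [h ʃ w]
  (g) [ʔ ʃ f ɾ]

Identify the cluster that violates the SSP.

d

(a) sonority 1-3: well-formed.
(b) sonority 1-3-3-6: well-formed.
(c) sonority 3-3-3: well-formed.
(d) sonority 4-3-6: ill-formed.
(e) sonority 1-1-3: well-formed.
(f) sonority 3-3-6: well-formed.
(g) sonority 1-3-3-5: well-formed.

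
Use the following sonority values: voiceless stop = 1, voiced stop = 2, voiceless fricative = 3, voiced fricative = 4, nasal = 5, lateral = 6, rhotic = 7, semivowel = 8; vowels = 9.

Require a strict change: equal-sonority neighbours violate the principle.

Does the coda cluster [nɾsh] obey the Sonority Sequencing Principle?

/n/ — nasal, sonority 5.
/ɾ/ — rhotic, sonority 7.
/s/ — voiceless fricative, sonority 3.
/h/ — voiceless fricative, sonority 3.
The profile is 5-7-3-3. Between /n/ (5) and /ɾ/ (7) sonority does not fall, so the cluster violates the SSP.

no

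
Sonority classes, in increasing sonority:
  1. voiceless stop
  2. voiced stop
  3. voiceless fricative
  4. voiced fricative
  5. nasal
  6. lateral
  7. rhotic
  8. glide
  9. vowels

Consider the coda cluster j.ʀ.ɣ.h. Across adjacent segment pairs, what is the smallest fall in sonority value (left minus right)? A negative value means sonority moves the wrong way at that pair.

/j/: glide = 8.
/ʀ/: rhotic = 7.
/ɣ/: voiced fricative = 4.
/h/: voiceless fricative = 3.
/j/→/ʀ/: change +1.
/ʀ/→/ɣ/: change +3.
/ɣ/→/h/: change +1.
Minimum = 1.

1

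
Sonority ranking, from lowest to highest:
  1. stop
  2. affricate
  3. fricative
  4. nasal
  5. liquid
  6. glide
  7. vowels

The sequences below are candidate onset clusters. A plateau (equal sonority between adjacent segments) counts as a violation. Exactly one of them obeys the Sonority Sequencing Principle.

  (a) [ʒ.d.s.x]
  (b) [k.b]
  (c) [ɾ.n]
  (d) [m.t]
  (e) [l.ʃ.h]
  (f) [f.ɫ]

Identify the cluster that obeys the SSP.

f

(a) sonority 3-1-3-3: ill-formed.
(b) sonority 1-1: ill-formed.
(c) sonority 5-4: ill-formed.
(d) sonority 4-1: ill-formed.
(e) sonority 5-3-3: ill-formed.
(f) sonority 3-5: well-formed.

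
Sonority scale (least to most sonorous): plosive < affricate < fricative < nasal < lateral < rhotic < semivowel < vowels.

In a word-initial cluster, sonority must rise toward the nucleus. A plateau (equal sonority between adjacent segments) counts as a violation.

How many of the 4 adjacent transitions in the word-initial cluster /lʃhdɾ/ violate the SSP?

3

/l/ — lateral, sonority 5.
/ʃ/ — fricative, sonority 3.
/h/ — fricative, sonority 3.
/d/ — plosive, sonority 1.
/ɾ/ — rhotic, sonority 6.
/l/→/ʃ/: 5→3 (does not rise) — violation.
/ʃ/→/h/: 3→3 (plateau) — violation.
/h/→/d/: 3→1 (does not rise) — violation.
/d/→/ɾ/: 1→6 (rises) — ok.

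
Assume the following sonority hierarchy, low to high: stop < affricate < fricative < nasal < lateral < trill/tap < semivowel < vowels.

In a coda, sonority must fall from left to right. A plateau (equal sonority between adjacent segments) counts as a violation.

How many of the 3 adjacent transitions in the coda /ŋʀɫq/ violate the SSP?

1

/ŋ/ is a nasal (sonority 4).
/ʀ/ is a trill/tap (sonority 6).
/ɫ/ is a lateral (sonority 5).
/q/ is a stop (sonority 1).
/ŋ/→/ʀ/: 4→6 (does not fall) — violation.
/ʀ/→/ɫ/: 6→5 (falls) — ok.
/ɫ/→/q/: 5→1 (falls) — ok.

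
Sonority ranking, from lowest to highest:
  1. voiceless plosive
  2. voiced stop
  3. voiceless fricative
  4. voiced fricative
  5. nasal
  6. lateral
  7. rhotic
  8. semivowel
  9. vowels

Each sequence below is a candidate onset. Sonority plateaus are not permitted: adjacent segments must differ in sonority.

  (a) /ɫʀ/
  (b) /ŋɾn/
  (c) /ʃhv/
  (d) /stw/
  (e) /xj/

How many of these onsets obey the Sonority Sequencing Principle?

2

(a) sonority 6-7: well-formed.
(b) sonority 5-7-5: ill-formed.
(c) sonority 3-3-4: ill-formed.
(d) sonority 3-1-8: ill-formed.
(e) sonority 3-8: well-formed.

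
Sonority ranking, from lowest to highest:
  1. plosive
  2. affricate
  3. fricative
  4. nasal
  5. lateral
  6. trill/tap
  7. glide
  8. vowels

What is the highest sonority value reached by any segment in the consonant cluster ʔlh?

/ʔ/ is a plosive (sonority 1).
/l/ is a lateral (sonority 5).
/h/ is a fricative (sonority 3).
The maximum is 5.

5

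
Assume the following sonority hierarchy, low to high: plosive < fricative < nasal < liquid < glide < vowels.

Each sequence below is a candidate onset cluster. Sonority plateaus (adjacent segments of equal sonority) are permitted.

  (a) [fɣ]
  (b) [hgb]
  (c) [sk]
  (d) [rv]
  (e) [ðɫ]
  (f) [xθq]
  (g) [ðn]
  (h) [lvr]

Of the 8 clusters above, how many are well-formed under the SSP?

3

(a) sonority 2-2: well-formed.
(b) sonority 2-1-1: ill-formed.
(c) sonority 2-1: ill-formed.
(d) sonority 4-2: ill-formed.
(e) sonority 2-4: well-formed.
(f) sonority 2-2-1: ill-formed.
(g) sonority 2-3: well-formed.
(h) sonority 4-2-4: ill-formed.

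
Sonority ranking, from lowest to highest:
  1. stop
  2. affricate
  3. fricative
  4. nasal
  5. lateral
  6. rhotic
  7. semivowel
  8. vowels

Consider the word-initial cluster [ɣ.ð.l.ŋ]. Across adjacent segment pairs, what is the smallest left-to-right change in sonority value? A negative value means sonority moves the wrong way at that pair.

/ɣ/ — fricative, sonority 3.
/ð/ — fricative, sonority 3.
/l/ — lateral, sonority 5.
/ŋ/ — nasal, sonority 4.
/ɣ/→/ð/: change +0.
/ð/→/l/: change +2.
/l/→/ŋ/: change -1.
Minimum = -1.

-1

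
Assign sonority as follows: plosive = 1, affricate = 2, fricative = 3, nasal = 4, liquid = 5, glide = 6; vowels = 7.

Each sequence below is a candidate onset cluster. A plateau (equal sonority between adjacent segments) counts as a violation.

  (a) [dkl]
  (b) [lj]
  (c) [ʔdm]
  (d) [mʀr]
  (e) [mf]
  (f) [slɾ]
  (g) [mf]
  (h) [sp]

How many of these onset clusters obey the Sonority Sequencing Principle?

(a) 1-1-5 → violates
(b) 5-6 → obeys
(c) 1-1-4 → violates
(d) 4-5-5 → violates
(e) 4-3 → violates
(f) 3-5-5 → violates
(g) 4-3 → violates
(h) 3-1 → violates

1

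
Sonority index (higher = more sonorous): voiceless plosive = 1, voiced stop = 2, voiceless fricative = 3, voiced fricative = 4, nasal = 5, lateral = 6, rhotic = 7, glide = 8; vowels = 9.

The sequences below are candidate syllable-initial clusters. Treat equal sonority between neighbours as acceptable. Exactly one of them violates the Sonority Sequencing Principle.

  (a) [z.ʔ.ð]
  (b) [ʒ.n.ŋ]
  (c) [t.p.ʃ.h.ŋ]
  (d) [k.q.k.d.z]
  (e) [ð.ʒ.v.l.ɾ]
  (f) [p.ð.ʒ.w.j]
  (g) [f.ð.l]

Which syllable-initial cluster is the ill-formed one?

a

(a) sonority 4-1-4: ill-formed.
(b) sonority 4-5-5: well-formed.
(c) sonority 1-1-3-3-5: well-formed.
(d) sonority 1-1-1-2-4: well-formed.
(e) sonority 4-4-4-6-7: well-formed.
(f) sonority 1-4-4-8-8: well-formed.
(g) sonority 3-4-6: well-formed.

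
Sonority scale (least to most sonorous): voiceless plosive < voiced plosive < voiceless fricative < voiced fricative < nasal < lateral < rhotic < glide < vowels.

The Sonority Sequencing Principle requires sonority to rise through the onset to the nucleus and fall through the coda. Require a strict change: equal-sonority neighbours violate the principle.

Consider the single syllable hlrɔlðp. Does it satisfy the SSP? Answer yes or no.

yes

Onset: /h/ is a voiceless fricative (sonority 3), /l/ is a lateral (sonority 6), /r/ is a rhotic (sonority 7); then the nucleus /ɔ/ (sonority 9).
Onset profile 3-6-7-9 — rises to the nucleus.
Coda: /l/ is a lateral (sonority 6), /ð/ is a voiced fricative (sonority 4), /p/ is a voiceless plosive (sonority 1).
Coda profile 9-6-4-1 — falls from the nucleus.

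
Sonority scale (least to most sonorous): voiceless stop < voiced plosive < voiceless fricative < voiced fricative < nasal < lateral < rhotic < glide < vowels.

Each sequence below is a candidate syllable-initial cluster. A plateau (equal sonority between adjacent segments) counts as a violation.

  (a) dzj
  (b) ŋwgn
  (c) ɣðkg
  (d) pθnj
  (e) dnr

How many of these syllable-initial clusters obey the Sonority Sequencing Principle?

3

(a) 2-4-8 → obeys
(b) 5-8-2-5 → violates
(c) 4-4-1-2 → violates
(d) 1-3-5-8 → obeys
(e) 2-5-7 → obeys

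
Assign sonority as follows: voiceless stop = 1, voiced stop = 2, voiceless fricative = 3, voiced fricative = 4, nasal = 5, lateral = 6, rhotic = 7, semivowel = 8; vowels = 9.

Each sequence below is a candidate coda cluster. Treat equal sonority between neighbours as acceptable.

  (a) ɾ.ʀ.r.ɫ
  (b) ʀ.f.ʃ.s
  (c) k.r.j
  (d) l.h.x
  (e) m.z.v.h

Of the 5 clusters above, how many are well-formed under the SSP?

4

(a) sonority 7-7-7-6: well-formed.
(b) sonority 7-3-3-3: well-formed.
(c) sonority 1-7-8: ill-formed.
(d) sonority 6-3-3: well-formed.
(e) sonority 5-4-4-3: well-formed.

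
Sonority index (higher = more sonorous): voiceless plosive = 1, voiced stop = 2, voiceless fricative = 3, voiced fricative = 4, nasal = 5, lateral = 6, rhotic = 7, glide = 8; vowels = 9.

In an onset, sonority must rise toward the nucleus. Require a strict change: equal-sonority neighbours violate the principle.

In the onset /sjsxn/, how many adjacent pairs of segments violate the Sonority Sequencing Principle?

2

/s/ — voiceless fricative, sonority 3.
/j/ — glide, sonority 8.
/s/ — voiceless fricative, sonority 3.
/x/ — voiceless fricative, sonority 3.
/n/ — nasal, sonority 5.
/s/→/j/: 3→8 (rises) — ok.
/j/→/s/: 8→3 (does not rise) — violation.
/s/→/x/: 3→3 (plateau) — violation.
/x/→/n/: 3→5 (rises) — ok.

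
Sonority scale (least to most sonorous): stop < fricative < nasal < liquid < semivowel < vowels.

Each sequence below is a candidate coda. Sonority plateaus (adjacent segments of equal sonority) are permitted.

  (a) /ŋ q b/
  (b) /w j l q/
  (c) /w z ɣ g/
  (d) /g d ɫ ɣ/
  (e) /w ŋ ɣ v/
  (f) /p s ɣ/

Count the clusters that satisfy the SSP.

(a) sonority 3-1-1: well-formed.
(b) sonority 5-5-4-1: well-formed.
(c) sonority 5-2-2-1: well-formed.
(d) sonority 1-1-4-2: ill-formed.
(e) sonority 5-3-2-2: well-formed.
(f) sonority 1-2-2: ill-formed.

4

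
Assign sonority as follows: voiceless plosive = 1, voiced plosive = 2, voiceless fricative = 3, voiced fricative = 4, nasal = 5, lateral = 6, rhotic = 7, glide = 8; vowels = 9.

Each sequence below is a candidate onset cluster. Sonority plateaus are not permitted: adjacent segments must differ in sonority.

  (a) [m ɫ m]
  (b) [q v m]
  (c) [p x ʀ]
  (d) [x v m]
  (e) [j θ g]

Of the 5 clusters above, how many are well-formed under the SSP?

3

(a) sonority 5-6-5: ill-formed.
(b) sonority 1-4-5: well-formed.
(c) sonority 1-3-7: well-formed.
(d) sonority 3-4-5: well-formed.
(e) sonority 8-3-2: ill-formed.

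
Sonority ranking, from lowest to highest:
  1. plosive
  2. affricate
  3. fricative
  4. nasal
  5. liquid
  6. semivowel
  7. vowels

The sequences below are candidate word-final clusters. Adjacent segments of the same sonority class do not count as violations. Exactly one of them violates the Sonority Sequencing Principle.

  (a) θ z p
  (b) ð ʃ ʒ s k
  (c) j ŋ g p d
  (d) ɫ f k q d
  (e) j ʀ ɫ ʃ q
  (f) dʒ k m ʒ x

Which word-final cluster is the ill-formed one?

f

(a) sonority 3-3-1: well-formed.
(b) sonority 3-3-3-3-1: well-formed.
(c) sonority 6-4-1-1-1: well-formed.
(d) sonority 5-3-1-1-1: well-formed.
(e) sonority 6-5-5-3-1: well-formed.
(f) sonority 2-1-4-3-3: ill-formed.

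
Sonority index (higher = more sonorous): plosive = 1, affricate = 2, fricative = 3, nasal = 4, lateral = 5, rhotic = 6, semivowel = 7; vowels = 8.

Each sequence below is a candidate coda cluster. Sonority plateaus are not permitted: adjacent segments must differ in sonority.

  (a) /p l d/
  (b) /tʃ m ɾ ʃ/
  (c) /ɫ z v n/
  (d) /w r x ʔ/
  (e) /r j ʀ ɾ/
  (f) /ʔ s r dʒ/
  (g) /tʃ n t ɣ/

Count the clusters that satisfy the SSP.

1

(a) /p l d/: profile 1-5-1 — violates.
(b) /tʃ m ɾ ʃ/: profile 2-4-6-3 — violates.
(c) /ɫ z v n/: profile 5-3-3-4 — violates.
(d) /w r x ʔ/: profile 7-6-3-1 — obeys.
(e) /r j ʀ ɾ/: profile 6-7-6-6 — violates.
(f) /ʔ s r dʒ/: profile 1-3-6-2 — violates.
(g) /tʃ n t ɣ/: profile 2-4-1-3 — violates.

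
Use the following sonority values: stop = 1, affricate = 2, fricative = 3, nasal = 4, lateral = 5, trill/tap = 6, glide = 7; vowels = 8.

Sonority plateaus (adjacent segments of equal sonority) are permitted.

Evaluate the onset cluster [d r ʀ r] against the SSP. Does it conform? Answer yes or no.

/d/: stop = 1.
/r/: trill/tap = 6.
/ʀ/: trill/tap = 6.
/r/: trill/tap = 6.
The profile 1-6-6-6 is non-decreasing (plateaus allowed), so the onset cluster satisfies the SSP.

yes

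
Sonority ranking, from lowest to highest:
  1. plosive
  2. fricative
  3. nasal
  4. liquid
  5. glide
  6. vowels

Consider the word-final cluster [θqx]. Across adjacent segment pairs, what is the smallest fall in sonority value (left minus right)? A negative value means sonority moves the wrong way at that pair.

/θ/ is a fricative (sonority 2).
/q/ is a plosive (sonority 1).
/x/ is a fricative (sonority 2).
/θ/→/q/: change +1.
/q/→/x/: change -1.
Minimum = -1.

-1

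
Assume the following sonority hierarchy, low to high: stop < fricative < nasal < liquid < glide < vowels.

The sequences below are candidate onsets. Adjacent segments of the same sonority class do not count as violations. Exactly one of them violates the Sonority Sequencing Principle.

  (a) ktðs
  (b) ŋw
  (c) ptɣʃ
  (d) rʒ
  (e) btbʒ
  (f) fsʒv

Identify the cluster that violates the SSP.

d

(a) sonority 1-1-2-2: well-formed.
(b) sonority 3-5: well-formed.
(c) sonority 1-1-2-2: well-formed.
(d) sonority 4-2: ill-formed.
(e) sonority 1-1-1-2: well-formed.
(f) sonority 2-2-2-2: well-formed.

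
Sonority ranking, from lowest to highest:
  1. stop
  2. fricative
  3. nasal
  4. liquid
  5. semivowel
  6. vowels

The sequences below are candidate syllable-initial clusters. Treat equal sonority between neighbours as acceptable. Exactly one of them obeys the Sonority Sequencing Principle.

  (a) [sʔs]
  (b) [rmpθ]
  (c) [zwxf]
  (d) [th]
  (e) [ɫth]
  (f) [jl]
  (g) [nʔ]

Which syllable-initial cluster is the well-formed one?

d

(a) sonority 2-1-2: ill-formed.
(b) sonority 4-3-1-2: ill-formed.
(c) sonority 2-5-2-2: ill-formed.
(d) sonority 1-2: well-formed.
(e) sonority 4-1-2: ill-formed.
(f) sonority 5-4: ill-formed.
(g) sonority 3-1: ill-formed.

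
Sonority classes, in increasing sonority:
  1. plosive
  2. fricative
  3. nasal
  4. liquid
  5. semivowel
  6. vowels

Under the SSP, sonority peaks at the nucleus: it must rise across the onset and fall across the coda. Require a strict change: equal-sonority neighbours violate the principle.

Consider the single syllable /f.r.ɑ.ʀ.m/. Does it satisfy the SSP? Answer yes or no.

yes

Onset: /f/ is a fricative (sonority 2), /r/ is a liquid (sonority 4); then the nucleus /ɑ/ (sonority 6).
Onset profile 2-4-6 — rises to the nucleus.
Coda: /ʀ/ is a liquid (sonority 4), /m/ is a nasal (sonority 3).
Coda profile 6-4-3 — falls from the nucleus.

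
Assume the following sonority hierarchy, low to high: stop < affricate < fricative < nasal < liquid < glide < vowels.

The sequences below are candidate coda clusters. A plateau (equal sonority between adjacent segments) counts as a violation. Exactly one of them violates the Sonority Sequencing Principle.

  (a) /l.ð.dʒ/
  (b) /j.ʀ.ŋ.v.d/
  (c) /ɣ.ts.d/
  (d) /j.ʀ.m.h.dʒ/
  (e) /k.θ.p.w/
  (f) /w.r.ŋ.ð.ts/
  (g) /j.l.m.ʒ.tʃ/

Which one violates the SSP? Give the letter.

(a) /l.ð.dʒ/: profile 5-3-2 — obeys.
(b) /j.ʀ.ŋ.v.d/: profile 6-5-4-3-1 — obeys.
(c) /ɣ.ts.d/: profile 3-2-1 — obeys.
(d) /j.ʀ.m.h.dʒ/: profile 6-5-4-3-2 — obeys.
(e) /k.θ.p.w/: profile 1-3-1-6 — violates.
(f) /w.r.ŋ.ð.ts/: profile 6-5-4-3-2 — obeys.
(g) /j.l.m.ʒ.tʃ/: profile 6-5-4-3-2 — obeys.

e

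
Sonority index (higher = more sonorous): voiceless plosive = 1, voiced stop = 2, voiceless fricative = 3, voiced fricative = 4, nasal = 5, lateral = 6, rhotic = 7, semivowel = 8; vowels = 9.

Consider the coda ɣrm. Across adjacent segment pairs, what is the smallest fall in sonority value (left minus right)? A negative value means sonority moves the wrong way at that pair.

/ɣ/: voiced fricative = 4.
/r/: rhotic = 7.
/m/: nasal = 5.
/ɣ/→/r/: change -3.
/r/→/m/: change +2.
Minimum = -3.

-3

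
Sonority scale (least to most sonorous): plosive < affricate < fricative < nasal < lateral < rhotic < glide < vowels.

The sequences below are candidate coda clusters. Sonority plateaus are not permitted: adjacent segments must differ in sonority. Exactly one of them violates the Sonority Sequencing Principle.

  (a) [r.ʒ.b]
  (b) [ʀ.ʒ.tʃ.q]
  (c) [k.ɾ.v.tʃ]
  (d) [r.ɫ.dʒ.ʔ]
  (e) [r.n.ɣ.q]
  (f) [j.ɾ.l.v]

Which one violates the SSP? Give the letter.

c

(a) sonority 6-3-1: well-formed.
(b) sonority 6-3-2-1: well-formed.
(c) sonority 1-6-3-2: ill-formed.
(d) sonority 6-5-2-1: well-formed.
(e) sonority 6-4-3-1: well-formed.
(f) sonority 7-6-5-3: well-formed.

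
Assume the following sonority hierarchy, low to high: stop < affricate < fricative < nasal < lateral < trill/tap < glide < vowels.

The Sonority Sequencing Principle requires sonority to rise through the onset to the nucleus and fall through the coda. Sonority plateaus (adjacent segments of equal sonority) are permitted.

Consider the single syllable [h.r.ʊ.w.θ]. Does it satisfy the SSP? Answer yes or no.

Onset: /h/ is a fricative (sonority 3), /r/ is a trill/tap (sonority 6); then the nucleus /ʊ/ (sonority 8).
Onset profile 3-6-8 — rises to the nucleus.
Coda: /w/ is a glide (sonority 7), /θ/ is a fricative (sonority 3).
Coda profile 8-7-3 — falls from the nucleus.

yes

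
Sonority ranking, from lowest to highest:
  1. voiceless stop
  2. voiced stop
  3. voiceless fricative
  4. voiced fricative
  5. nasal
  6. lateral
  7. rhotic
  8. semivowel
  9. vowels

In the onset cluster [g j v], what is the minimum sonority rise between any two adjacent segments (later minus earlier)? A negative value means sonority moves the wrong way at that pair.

/g/: voiced stop = 2.
/j/: semivowel = 8.
/v/: voiced fricative = 4.
/g/→/j/: change +6.
/j/→/v/: change -4.
Minimum = -4.

-4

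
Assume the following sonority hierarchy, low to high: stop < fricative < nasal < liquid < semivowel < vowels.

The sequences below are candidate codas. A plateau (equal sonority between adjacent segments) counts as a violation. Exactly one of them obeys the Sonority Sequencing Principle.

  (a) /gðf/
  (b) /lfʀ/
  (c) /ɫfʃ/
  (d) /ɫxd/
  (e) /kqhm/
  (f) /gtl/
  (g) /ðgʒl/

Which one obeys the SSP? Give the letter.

d

(a) /gðf/: profile 1-2-2 — violates.
(b) /lfʀ/: profile 4-2-4 — violates.
(c) /ɫfʃ/: profile 4-2-2 — violates.
(d) /ɫxd/: profile 4-2-1 — obeys.
(e) /kqhm/: profile 1-1-2-3 — violates.
(f) /gtl/: profile 1-1-4 — violates.
(g) /ðgʒl/: profile 2-1-2-4 — violates.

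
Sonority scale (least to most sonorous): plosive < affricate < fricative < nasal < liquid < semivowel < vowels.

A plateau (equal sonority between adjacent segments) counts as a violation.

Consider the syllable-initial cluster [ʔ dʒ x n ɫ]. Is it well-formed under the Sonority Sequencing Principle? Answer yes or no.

yes

/ʔ/ is a plosive (sonority 1).
/dʒ/ is an affricate (sonority 2).
/x/ is a fricative (sonority 3).
/n/ is a nasal (sonority 4).
/ɫ/ is a liquid (sonority 5).
The profile 1-2-3-4-5 strictly rises, so the syllable-initial cluster satisfies the SSP.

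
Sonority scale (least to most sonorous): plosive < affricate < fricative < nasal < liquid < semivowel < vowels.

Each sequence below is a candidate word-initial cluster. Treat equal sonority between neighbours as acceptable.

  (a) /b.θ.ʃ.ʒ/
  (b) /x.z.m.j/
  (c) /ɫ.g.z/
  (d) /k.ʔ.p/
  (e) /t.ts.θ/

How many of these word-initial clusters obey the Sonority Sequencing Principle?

(a) 1-3-3-3 → obeys
(b) 3-3-4-6 → obeys
(c) 5-1-3 → violates
(d) 1-1-1 → obeys
(e) 1-2-3 → obeys

4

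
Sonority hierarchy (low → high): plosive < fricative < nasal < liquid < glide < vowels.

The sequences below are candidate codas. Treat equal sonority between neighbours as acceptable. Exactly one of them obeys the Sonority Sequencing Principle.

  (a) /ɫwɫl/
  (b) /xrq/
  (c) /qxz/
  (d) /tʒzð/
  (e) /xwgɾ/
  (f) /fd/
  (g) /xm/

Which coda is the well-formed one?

(a) 4-5-4-4 → violates
(b) 2-4-1 → violates
(c) 1-2-2 → violates
(d) 1-2-2-2 → violates
(e) 2-5-1-4 → violates
(f) 2-1 → obeys
(g) 2-3 → violates

f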